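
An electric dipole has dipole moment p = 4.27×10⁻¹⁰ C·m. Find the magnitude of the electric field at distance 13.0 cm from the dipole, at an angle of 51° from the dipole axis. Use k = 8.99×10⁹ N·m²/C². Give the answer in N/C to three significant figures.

At angle θ the dipole field magnitude is E = (kp/r³)·√(1 + 3cos²θ).
kp/r³ = (8.99×10⁹)(4.27×10⁻¹⁰) / (0.130)³ = 1747 N/C.
√(1 + 3cos²51°) = √(1 + 3·0.3960) = √2.1881 ≈ 1.4792.
E ≈ 1747 × 1.479 = 2585 N/C.

E ≈ 2580 N/C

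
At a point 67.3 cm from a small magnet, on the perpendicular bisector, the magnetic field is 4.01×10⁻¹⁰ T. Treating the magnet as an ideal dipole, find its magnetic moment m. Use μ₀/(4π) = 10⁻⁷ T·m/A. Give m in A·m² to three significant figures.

m ≈ 0.00122 A·m²

In the equatorial plane B = (μ₀/4π)·m/r³, so m = Br³·4π/(μ₀).
m = (4.01×10⁻¹⁰)·(0.673)³ / (10⁻⁷) = 0.001222 A·m².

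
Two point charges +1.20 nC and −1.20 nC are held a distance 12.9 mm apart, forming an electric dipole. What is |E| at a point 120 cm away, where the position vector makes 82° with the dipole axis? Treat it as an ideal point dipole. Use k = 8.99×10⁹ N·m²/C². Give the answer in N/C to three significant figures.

Dipole moment p = qd = (1.20×10⁻⁹ C)(0.0129 m) = 1.548×10⁻¹¹ C·m.
At angle θ the dipole field magnitude is E = (kp/r³)·√(1 + 3cos²θ).
kp/r³ = (8.99×10⁹)(1.548×10⁻¹¹) / (1.20)³ = 0.08054 N/C.
√(1 + 3cos²82°) = √(1 + 3·0.0194) = √1.0581 ≈ 1.0286.
E ≈ 0.08054 × 1.029 = 0.08284 N/C.

E ≈ 0.0828 N/C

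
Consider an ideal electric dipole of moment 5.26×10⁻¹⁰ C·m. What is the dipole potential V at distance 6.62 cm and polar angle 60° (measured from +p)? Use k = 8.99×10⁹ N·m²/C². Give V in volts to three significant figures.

V ≈ 540 V

The dipole potential is V = kp cosθ / r².
V = (8.99×10⁹)(5.26×10⁻¹⁰)·cos60° / (0.0662)² = 539.5 V.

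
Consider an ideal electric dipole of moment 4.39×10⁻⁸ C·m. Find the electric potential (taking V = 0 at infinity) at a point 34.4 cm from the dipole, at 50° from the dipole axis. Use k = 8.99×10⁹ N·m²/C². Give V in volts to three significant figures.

The dipole potential is V = kp cosθ / r².
V = (8.99×10⁹)(4.39×10⁻⁸)·cos50° / (0.344)² = 2144 V.

V ≈ 2140 V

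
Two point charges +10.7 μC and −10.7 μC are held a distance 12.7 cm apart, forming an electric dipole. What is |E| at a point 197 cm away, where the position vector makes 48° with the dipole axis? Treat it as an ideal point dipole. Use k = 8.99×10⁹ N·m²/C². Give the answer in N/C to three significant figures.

Dipole moment p = qd = (1.07×10⁻⁵ C)(0.127 m) = 1.359×10⁻⁶ C·m.
At angle θ the dipole field magnitude is E = (kp/r³)·√(1 + 3cos²θ).
kp/r³ = (8.99×10⁹)(1.359×10⁻⁶) / (1.97)³ = 1598 N/C.
√(1 + 3cos²48°) = √(1 + 3·0.4477) = √2.3432 ≈ 1.5308.
E ≈ 1598 × 1.531 = 2446 N/C.

E ≈ 2450 N/C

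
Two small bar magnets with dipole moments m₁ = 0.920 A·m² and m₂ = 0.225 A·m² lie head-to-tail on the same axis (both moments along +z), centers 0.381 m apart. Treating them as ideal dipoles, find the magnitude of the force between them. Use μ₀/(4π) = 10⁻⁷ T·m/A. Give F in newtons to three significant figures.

F ≈ 5.89×10⁻⁶ N

On-axis B of dipole 1: B = (μ₀/4π)·2m₁/r³. Force on dipole 2: F = m₂·dB/dr.
dB/dr = −(μ₀/4π)·6m₁/r⁴, so |F| = (μ₀/4π)·6m₁m₂/r⁴.
F = 6(10⁻⁷)(0.920)(0.225)/(0.381)⁴ = 5.894×10⁻⁶ N.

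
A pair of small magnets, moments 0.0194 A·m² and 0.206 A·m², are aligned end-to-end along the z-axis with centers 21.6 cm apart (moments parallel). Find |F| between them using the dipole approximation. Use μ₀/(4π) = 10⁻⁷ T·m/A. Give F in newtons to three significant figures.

On-axis B of dipole 1: B = (μ₀/4π)·2m₁/r³. Force on dipole 2: F = m₂·dB/dr.
dB/dr = −(μ₀/4π)·6m₁/r⁴, so |F| = (μ₀/4π)·6m₁m₂/r⁴.
F = 6(10⁻⁷)(0.0194)(0.206)/(0.216)⁴ = 1.102×10⁻⁶ N.

F ≈ 1.10×10⁻⁶ N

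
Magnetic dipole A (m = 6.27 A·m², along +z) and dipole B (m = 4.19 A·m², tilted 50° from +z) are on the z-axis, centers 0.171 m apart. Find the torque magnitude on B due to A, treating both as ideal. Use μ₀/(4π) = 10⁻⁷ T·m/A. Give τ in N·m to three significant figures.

Dipole B is on the axis of dipole A, so B₁ there is axial: B₁ = (μ₀/4π)·2m₁/r³ along +z.
B₁ = 2(10⁻⁷)(6.27)/(0.171)³ = 2.508×10⁻⁴ T.
τ = m₂ B₁ sinθ.
τ = (4.19)(2.508×10⁻⁴)·sin50° = 8.050×10⁻⁴ N·m.

τ ≈ 8.05×10⁻⁴ N·m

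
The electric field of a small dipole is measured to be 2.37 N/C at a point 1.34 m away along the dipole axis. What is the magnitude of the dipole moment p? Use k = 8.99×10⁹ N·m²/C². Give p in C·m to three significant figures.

p ≈ 3.17×10⁻¹⁰ C·m

On axis E = 2kp/r³, so p = Er³/(2k).
p = (2.37)·(1.34)³ / (2·8.99×10⁹) = 3.172×10⁻¹⁰ C·m.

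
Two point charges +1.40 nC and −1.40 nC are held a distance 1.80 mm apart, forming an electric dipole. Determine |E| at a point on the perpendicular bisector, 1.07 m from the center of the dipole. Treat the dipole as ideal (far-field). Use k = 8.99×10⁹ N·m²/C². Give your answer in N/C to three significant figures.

Dipole moment p = qd = (1.40×10⁻⁹ C)(0.00180 m) = 2.52×10⁻¹² C·m.
In the equatorial plane E = kp/r³.
E = (8.99×10⁹)(2.52×10⁻¹²) / (1.07)³ = 0.01849 N/C.

E ≈ 0.0185 N/C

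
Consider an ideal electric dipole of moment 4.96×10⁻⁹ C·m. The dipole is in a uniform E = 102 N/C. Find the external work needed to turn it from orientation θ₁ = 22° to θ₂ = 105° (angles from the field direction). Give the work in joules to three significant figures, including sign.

W_ext = ΔU = U(θ₂) − U(θ₁) = −pE cosθ₂ − (−pE cosθ₁) = pE(cosθ₁ − cosθ₂).
W = (4.96×10⁻⁹)(102)·(cos22° − cos105°) = (5.059×10⁻⁷)·(+1.1860) = 6.000×10⁻⁷ J.

W ≈ 6.00×10⁻⁷ J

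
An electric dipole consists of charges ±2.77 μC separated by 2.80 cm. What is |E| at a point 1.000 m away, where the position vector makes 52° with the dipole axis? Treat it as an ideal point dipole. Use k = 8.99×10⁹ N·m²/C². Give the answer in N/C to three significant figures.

E ≈ 1020 N/C

Dipole moment p = qd = (2.77×10⁻⁶ C)(0.0280 m) = 7.756×10⁻⁸ C·m.
At angle θ the dipole field magnitude is E = (kp/r³)·√(1 + 3cos²θ).
kp/r³ = (8.99×10⁹)(7.756×10⁻⁸) / (1.00)³ = 697.3 N/C.
√(1 + 3cos²52°) = √(1 + 3·0.3790) = √2.1371 ≈ 1.4619.
E ≈ 697.3 × 1.462 = 1019 N/C.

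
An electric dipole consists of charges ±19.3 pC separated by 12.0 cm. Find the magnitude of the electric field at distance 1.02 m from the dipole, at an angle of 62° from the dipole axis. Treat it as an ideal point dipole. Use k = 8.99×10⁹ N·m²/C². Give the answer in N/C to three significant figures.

Dipole moment p = qd = (1.93×10⁻¹¹ C)(0.120 m) = 2.316×10⁻¹² C·m.
At angle θ the dipole field magnitude is E = (kp/r³)·√(1 + 3cos²θ).
kp/r³ = (8.99×10⁹)(2.316×10⁻¹²) / (1.02)³ = 0.01962 N/C.
√(1 + 3cos²62°) = √(1 + 3·0.2204) = √1.6612 ≈ 1.2889.
E ≈ 0.01962 × 1.289 = 0.02529 N/C.

E ≈ 0.0253 N/C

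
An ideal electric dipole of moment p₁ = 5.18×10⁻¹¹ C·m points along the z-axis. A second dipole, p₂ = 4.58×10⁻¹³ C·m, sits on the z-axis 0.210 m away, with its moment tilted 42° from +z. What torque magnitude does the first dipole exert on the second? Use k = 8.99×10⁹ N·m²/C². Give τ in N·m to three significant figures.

τ ≈ 3.08×10⁻¹¹ N·m

The second dipole sits on the axis of the first, so the field there is axial: E₁ = 2kp₁/r³ along +z.
E₁ = 2(8.99×10⁹)(5.18×10⁻¹¹)/(0.210)³ = 100.6 N/C.
Torque on the second dipole: τ = p₂ E₁ sinθ.
τ = (4.58×10⁻¹³)(100.6)·sin42° = 3.082×10⁻¹¹ N·m.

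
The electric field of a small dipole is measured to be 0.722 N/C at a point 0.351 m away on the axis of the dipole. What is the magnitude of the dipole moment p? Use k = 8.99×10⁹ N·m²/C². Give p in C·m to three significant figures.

On axis E = 2kp/r³, so p = Er³/(2k).
p = (0.722)·(0.351)³ / (2·8.99×10⁹) = 1.736×10⁻¹² C·m.

p ≈ 1.74×10⁻¹² C·m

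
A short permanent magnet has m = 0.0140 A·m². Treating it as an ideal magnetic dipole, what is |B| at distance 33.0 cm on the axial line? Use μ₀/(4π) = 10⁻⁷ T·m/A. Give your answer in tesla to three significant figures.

B ≈ 7.79×10⁻⁸ T

On axis B = (μ₀/4π)·2m/r³.
B = 2·(10⁻⁷)·(0.0140) / (0.330)³ = 7.791×10⁻⁸ T.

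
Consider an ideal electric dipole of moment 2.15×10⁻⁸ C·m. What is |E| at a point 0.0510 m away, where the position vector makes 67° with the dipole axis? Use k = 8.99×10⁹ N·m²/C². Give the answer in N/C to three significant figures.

At angle θ the dipole field magnitude is E = (kp/r³)·√(1 + 3cos²θ).
kp/r³ = (8.99×10⁹)(2.15×10⁻⁸) / (0.0510)³ = 1.457×10⁶ N/C.
√(1 + 3cos²67°) = √(1 + 3·0.1527) = √1.4580 ≈ 1.2075.
E ≈ 1.457×10⁶ × 1.207 = 1.759×10⁶ N/C.

E ≈ 1.76×10⁶ N/C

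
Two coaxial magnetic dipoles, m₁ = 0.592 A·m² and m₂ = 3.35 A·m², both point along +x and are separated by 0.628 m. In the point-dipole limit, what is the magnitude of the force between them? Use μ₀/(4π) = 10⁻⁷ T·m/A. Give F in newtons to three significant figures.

F ≈ 7.65×10⁻⁶ N

On-axis B of dipole 1: B = (μ₀/4π)·2m₁/r³. Force on dipole 2: F = m₂·dB/dr.
dB/dr = −(μ₀/4π)·6m₁/r⁴, so |F| = (μ₀/4π)·6m₁m₂/r⁴.
F = 6(10⁻⁷)(0.592)(3.35)/(0.628)⁴ = 7.650×10⁻⁶ N.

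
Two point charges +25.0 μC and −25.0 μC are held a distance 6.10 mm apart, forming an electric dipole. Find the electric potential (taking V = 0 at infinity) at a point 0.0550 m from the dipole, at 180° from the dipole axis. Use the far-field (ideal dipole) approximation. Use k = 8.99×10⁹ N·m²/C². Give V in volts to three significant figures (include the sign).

V ≈ -4.53×10⁵ V

Dipole moment p = qd = (2.50×10⁻⁵ C)(0.00610 m) = 1.525×10⁻⁷ C·m.
The dipole potential is V = kp cosθ / r².
V = (8.99×10⁹)(1.525×10⁻⁷)·cos180° / (0.0550)² = -4.532×10⁵ V.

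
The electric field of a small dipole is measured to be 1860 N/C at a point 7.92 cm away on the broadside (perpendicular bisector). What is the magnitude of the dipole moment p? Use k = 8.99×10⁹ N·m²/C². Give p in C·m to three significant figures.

In the equatorial plane E = kp/r³, so p = Er³/(k).
p = (1860)·(0.0792)³ / (8.99×10⁹) = 1.028×10⁻¹⁰ C·m.

p ≈ 1.03×10⁻¹⁰ C·m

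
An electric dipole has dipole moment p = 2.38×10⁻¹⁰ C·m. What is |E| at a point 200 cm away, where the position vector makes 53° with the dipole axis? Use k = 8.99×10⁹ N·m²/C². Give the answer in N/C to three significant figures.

E ≈ 0.386 N/C

At angle θ the dipole field magnitude is E = (kp/r³)·√(1 + 3cos²θ).
kp/r³ = (8.99×10⁹)(2.38×10⁻¹⁰) / (2.00)³ = 0.2675 N/C.
√(1 + 3cos²53°) = √(1 + 3·0.3622) = √2.0865 ≈ 1.4445.
E ≈ 0.2675 × 1.444 = 0.3863 N/C.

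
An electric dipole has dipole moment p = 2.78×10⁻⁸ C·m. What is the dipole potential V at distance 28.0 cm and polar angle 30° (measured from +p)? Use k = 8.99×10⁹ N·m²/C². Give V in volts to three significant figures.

The dipole potential is V = kp cosθ / r².
V = (8.99×10⁹)(2.78×10⁻⁸)·cos30° / (0.280)² = 2761 V.

V ≈ 2760 V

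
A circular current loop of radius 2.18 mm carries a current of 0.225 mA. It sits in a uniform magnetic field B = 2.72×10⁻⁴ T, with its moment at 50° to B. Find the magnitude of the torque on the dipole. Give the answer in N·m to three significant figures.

τ ≈ 7.00×10⁻¹³ N·m

Magnetic moment m = IA = Iπa² = (2.25×10⁻⁴)·π·(0.00218)² = 3.359×10⁻⁹ A·m².
Torque on a magnetic dipole: τ = mB sinθ.
τ = (3.359×10⁻⁹)(2.72×10⁻⁴)·sin50° = 6.999×10⁻¹³ N·m.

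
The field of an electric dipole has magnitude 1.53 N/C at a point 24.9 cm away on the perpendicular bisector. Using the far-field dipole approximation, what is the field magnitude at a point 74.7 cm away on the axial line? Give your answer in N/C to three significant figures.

E ≈ 0.113 N/C

Dipole fields scale as 1/r³ in the far field.
The axial field is twice the equatorial field at the same r, so the geometry factor is 2/1.
E₂ = E₁ · (2/1) · (r₁/r₂)³ = 1.53 · 2 · (24.9/74.7)³.
(r₁/r₂)³ = (0.3333)³ = 0.03704.
E₂ ≈ 0.1133 N/C.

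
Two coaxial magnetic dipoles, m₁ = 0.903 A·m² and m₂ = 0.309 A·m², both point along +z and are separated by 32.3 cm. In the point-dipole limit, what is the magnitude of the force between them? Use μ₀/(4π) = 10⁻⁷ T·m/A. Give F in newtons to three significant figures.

On-axis B of dipole 1: B = (μ₀/4π)·2m₁/r³. Force on dipole 2: F = m₂·dB/dr.
dB/dr = −(μ₀/4π)·6m₁/r⁴, so |F| = (μ₀/4π)·6m₁m₂/r⁴.
F = 6(10⁻⁷)(0.903)(0.309)/(0.323)⁴ = 1.538×10⁻⁵ N.

F ≈ 1.54×10⁻⁵ N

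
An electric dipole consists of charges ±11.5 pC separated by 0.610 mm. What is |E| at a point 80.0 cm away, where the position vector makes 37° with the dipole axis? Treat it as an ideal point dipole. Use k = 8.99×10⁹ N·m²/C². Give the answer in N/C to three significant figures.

E ≈ 2.10×10⁻⁴ N/C

Dipole moment p = qd = (1.15×10⁻¹¹ C)(6.10×10⁻⁴ m) = 7.015×10⁻¹⁵ C·m.
At angle θ the dipole field magnitude is E = (kp/r³)·√(1 + 3cos²θ).
kp/r³ = (8.99×10⁹)(7.015×10⁻¹⁵) / (0.800)³ = 1.232×10⁻⁴ N/C.
√(1 + 3cos²37°) = √(1 + 3·0.6378) = √2.9135 ≈ 1.7069.
E ≈ 1.232×10⁻⁴ × 1.707 = 2.102×10⁻⁴ N/C.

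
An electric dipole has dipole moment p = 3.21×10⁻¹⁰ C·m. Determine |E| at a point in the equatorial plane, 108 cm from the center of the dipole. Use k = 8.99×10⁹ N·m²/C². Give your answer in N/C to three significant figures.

E ≈ 2.29 N/C

In the equatorial plane E = kp/r³.
E = (8.99×10⁹)(3.21×10⁻¹⁰) / (1.08)³ = 2.291 N/C.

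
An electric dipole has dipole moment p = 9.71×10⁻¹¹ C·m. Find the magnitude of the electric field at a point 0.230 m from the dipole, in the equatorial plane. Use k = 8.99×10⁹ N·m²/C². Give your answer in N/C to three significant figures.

On the perpendicular bisector E = kp/r³ (half the axial value at the same distance).
E = (8.99×10⁹)(9.71×10⁻¹¹) / (0.230)³ = 71.75 N/C.

E ≈ 71.7 N/C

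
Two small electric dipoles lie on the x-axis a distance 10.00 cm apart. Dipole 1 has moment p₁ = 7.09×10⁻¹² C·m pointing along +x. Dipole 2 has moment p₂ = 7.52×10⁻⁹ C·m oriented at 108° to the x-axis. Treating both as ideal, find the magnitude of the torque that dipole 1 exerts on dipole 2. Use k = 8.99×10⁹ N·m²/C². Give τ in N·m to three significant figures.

The second dipole sits on the axis of the first, so the field there is axial: E₁ = 2kp₁/r³ along +x.
E₁ = 2(8.99×10⁹)(7.09×10⁻¹²)/(0.100)³ = 127.5 N/C.
Torque on the second dipole: τ = p₂ E₁ sinθ.
τ = (7.52×10⁻⁹)(127.5)·sin108° = 9.117×10⁻⁷ N·m.

τ ≈ 9.12×10⁻⁷ N·m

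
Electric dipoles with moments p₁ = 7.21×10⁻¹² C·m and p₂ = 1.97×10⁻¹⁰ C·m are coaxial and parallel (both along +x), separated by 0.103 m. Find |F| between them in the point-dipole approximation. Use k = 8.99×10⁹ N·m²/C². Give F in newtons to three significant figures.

On-axis field of dipole 1 at distance r: E = 2kp₁/r³. Force on dipole 2 is F = p₂·dE/dr (gradient along axis).
dE/dr = −6kp₁/r⁴, so |F| = 6kp₁p₂/r⁴ (attractive for aligned moments).
F = 6(8.99×10⁹)(7.21×10⁻¹²)(1.97×10⁻¹⁰)/(0.103)⁴ = 6.807×10⁻⁷ N.

F ≈ 6.81×10⁻⁷ N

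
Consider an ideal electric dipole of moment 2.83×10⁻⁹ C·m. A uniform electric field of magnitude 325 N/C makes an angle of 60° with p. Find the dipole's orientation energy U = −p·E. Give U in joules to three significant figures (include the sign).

U = −p·E = −pE cosθ.
U = −(2.83×10⁻⁹)(325)·cos60° = -4.599×10⁻⁷ J.

U ≈ -4.60×10⁻⁷ J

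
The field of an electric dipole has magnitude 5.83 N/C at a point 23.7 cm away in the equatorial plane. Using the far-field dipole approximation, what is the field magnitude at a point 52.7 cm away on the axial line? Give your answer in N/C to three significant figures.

E ≈ 1.06 N/C

Dipole fields scale as 1/r³ in the far field.
The axial field is twice the equatorial field at the same r, so the geometry factor is 2/1.
E₂ = E₁ · (2/1) · (r₁/r₂)³ = 5.83 · 2 · (23.7/52.7)³.
(r₁/r₂)³ = (0.4497)³ = 0.09095.
E₂ ≈ 1.061 N/C.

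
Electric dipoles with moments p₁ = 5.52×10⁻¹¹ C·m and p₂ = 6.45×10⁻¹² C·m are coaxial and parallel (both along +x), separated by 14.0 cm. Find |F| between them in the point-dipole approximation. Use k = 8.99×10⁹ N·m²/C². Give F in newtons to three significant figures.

On-axis field of dipole 1 at distance r: E = 2kp₁/r³. Force on dipole 2 is F = p₂·dE/dr (gradient along axis).
dE/dr = −6kp₁/r⁴, so |F| = 6kp₁p₂/r⁴ (attractive for aligned moments).
F = 6(8.99×10⁹)(5.52×10⁻¹¹)(6.45×10⁻¹²)/(0.140)⁴ = 4.999×10⁻⁸ N.

F ≈ 5.00×10⁻⁸ N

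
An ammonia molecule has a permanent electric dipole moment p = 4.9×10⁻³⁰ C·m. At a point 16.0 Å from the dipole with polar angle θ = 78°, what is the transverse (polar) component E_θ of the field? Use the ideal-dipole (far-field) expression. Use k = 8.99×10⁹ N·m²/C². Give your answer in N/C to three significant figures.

For a dipole, E_θ = (kp sinθ)/r³.
kp/r³ = (8.99×10⁹)(4.90×10⁻³⁰)/(1.60×10⁻⁹)³ = 1.075×10⁷ N/C.
E_θ = 1.075×10⁷·sin78° = 1.052×10⁷ N/C.

E_θ ≈ 1.05×10⁷ N/C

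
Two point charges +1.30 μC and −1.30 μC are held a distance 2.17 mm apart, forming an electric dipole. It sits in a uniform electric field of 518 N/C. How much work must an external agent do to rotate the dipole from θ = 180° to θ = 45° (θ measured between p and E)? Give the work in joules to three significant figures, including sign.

Dipole moment p = qd = (1.30×10⁻⁶ C)(0.00217 m) = 2.821×10⁻⁹ C·m.
W_ext = ΔU = U(θ₂) − U(θ₁) = −pE cosθ₂ − (−pE cosθ₁) = pE(cosθ₁ − cosθ₂).
W = (2.821×10⁻⁹)(518)·(cos180° − cos45°) = (1.461×10⁻⁶)·(-1.7071) = -2.495×10⁻⁶ J.

W ≈ -2.49×10⁻⁶ J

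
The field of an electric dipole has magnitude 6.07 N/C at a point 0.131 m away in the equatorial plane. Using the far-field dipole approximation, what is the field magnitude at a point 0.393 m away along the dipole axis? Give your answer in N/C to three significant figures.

Dipole fields scale as 1/r³ in the far field.
The axial field is twice the equatorial field at the same r, so the geometry factor is 2/1.
E₂ = E₁ · (2/1) · (r₁/r₂)³ = 6.07 · 2 · (0.131/0.393)³.
(r₁/r₂)³ = (0.3333)³ = 0.03704.
E₂ ≈ 0.4496 N/C.

E ≈ 0.450 N/C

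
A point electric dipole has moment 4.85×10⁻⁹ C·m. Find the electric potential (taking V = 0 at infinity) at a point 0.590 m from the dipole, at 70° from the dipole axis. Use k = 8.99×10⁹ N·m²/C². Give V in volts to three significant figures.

V ≈ 42.8 V

The dipole potential is V = kp cosθ / r².
V = (8.99×10⁹)(4.85×10⁻⁹)·cos70° / (0.590)² = 42.84 V.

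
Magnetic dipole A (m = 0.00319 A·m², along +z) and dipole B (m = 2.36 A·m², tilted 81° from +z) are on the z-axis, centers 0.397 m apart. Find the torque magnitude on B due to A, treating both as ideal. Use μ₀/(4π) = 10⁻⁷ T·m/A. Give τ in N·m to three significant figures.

Dipole B is on the axis of dipole A, so B₁ there is axial: B₁ = (μ₀/4π)·2m₁/r³ along +z.
B₁ = 2(10⁻⁷)(0.00319)/(0.397)³ = 1.020×10⁻⁸ T.
τ = m₂ B₁ sinθ.
τ = (2.36)(1.020×10⁻⁸)·sin81° = 2.377×10⁻⁸ N·m.

τ ≈ 2.38×10⁻⁸ N·m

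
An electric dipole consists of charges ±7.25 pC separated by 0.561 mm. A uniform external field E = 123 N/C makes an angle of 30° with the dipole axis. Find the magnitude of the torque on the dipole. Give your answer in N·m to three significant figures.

τ ≈ 2.50×10⁻¹³ N·m

Dipole moment p = qd = (7.25×10⁻¹² C)(5.61×10⁻⁴ m) = 4.067×10⁻¹⁵ C·m.
Torque on an electric dipole: τ = pE sinθ.
τ = (4.067×10⁻¹⁵)(123)·sin30° = 2.501×10⁻¹³ N·m.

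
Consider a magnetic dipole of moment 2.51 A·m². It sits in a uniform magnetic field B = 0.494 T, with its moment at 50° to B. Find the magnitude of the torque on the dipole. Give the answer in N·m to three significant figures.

Torque on a magnetic dipole: τ = mB sinθ.
τ = (2.51)(0.494)·sin50° = 0.9498 N·m.

τ ≈ 0.950 N·m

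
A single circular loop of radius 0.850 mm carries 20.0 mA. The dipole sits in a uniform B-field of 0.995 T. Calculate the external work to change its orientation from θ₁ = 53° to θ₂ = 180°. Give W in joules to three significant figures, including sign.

W ≈ 7.24×10⁻⁸ J

Magnetic moment m = IA = Iπa² = (0.0200)·π·(8.50×10⁻⁴)² = 4.54×10⁻⁸ A·m².
W_ext = ΔU = −mB cosθ₂ + mB cosθ₁ = mB(cosθ₁ − cosθ₂).
W = (4.54×10⁻⁸)(0.995)·(cos53° − cos180°) = (4.517×10⁻⁸)·(+1.6018) = 7.236×10⁻⁸ J.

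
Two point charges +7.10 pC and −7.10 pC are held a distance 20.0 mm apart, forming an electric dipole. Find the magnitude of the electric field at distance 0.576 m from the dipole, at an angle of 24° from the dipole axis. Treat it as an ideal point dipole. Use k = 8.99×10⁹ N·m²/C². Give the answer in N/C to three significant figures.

E ≈ 0.0125 N/C

Dipole moment p = qd = (7.10×10⁻¹² C)(0.0200 m) = 1.42×10⁻¹³ C·m.
At angle θ the dipole field magnitude is E = (kp/r³)·√(1 + 3cos²θ).
kp/r³ = (8.99×10⁹)(1.42×10⁻¹³) / (0.576)³ = 0.006680 N/C.
√(1 + 3cos²24°) = √(1 + 3·0.8346) = √3.5037 ≈ 1.8718.
E ≈ 0.006680 × 1.872 = 0.01250 N/C.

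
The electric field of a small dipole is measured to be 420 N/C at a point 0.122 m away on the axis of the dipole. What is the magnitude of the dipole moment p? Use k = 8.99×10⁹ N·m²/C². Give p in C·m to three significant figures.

p ≈ 4.24×10⁻¹¹ C·m

On axis E = 2kp/r³, so p = Er³/(2k).
p = (420)·(0.122)³ / (2·8.99×10⁹) = 4.242×10⁻¹¹ C·m.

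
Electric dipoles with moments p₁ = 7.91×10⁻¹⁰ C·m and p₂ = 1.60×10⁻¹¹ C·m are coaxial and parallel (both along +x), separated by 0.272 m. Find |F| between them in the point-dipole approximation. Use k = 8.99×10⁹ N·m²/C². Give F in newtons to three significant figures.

On-axis field of dipole 1 at distance r: E = 2kp₁/r³. Force on dipole 2 is F = p₂·dE/dr (gradient along axis).
dE/dr = −6kp₁/r⁴, so |F| = 6kp₁p₂/r⁴ (attractive for aligned moments).
F = 6(8.99×10⁹)(7.91×10⁻¹⁰)(1.60×10⁻¹¹)/(0.272)⁴ = 1.247×10⁻⁷ N.

F ≈ 1.25×10⁻⁷ N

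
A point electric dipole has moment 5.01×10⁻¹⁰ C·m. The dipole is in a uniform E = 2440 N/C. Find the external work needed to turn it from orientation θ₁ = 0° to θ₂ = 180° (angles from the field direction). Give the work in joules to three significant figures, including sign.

W_ext = ΔU = U(θ₂) − U(θ₁) = −pE cosθ₂ − (−pE cosθ₁) = pE(cosθ₁ − cosθ₂).
W = (5.01×10⁻¹⁰)(2440)·(cos0° − cos180°) = (1.222×10⁻⁶)·(+2.0000) = 2.445×10⁻⁶ J.

W ≈ 2.44×10⁻⁶ J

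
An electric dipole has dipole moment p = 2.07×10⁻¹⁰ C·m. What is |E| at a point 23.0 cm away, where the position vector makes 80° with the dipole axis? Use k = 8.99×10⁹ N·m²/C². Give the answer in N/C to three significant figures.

E ≈ 160 N/C

At angle θ the dipole field magnitude is E = (kp/r³)·√(1 + 3cos²θ).
kp/r³ = (8.99×10⁹)(2.07×10⁻¹⁰) / (0.230)³ = 152.9 N/C.
√(1 + 3cos²80°) = √(1 + 3·0.0302) = √1.0905 ≈ 1.0443.
E ≈ 152.9 × 1.044 = 159.7 N/C.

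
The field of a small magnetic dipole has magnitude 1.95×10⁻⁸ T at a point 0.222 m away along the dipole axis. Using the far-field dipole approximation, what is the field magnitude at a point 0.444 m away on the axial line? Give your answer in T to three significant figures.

Dipole fields scale as 1/r³ in the far field; the geometry is the same at both points.
B₂ = B₁ · (r₁/r₂)³ = 1.95×10⁻⁸ · (0.222/0.444)³.
(r₁/r₂)³ = (0.5)³ = 0.125.
B₂ ≈ 2.438×10⁻⁹ T.

B ≈ 2.44×10⁻⁹ T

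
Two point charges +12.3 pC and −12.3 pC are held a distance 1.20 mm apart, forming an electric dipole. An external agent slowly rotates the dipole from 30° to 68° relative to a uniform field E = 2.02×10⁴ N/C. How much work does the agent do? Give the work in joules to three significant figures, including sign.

Dipole moment p = qd = (1.23×10⁻¹¹ C)(0.00120 m) = 1.476×10⁻¹⁴ C·m.
W_ext = ΔU = U(θ₂) − U(θ₁) = −pE cosθ₂ − (−pE cosθ₁) = pE(cosθ₁ − cosθ₂).
W = (1.476×10⁻¹⁴)(2.02×10⁴)·(cos30° − cos68°) = (2.982×10⁻¹⁰)·(+0.4914) = 1.465×10⁻¹⁰ J.

W ≈ 1.47×10⁻¹⁰ J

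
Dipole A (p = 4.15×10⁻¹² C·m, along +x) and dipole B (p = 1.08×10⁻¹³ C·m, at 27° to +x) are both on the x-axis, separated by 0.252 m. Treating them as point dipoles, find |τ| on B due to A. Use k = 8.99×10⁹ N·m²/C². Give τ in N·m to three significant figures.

τ ≈ 2.29×10⁻¹³ N·m

The second dipole sits on the axis of the first, so the field there is axial: E₁ = 2kp₁/r³ along +x.
E₁ = 2(8.99×10⁹)(4.15×10⁻¹²)/(0.252)³ = 4.663 N/C.
Torque on the second dipole: τ = p₂ E₁ sinθ.
τ = (1.08×10⁻¹³)(4.663)·sin27° = 2.286×10⁻¹³ N·m.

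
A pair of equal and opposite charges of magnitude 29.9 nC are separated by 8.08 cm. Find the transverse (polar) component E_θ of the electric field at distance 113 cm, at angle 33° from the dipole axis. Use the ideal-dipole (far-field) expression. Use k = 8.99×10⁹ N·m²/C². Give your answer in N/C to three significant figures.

E_θ ≈ 8.20 N/C

Dipole moment p = qd = (2.99×10⁻⁸ C)(0.0808 m) = 2.416×10⁻⁹ C·m.
For a dipole, E_θ = (kp sinθ)/r³.
kp/r³ = (8.99×10⁹)(2.416×10⁻⁹)/(1.13)³ = 15.05 N/C.
E_θ = 15.05·sin33° = 8.198 N/C.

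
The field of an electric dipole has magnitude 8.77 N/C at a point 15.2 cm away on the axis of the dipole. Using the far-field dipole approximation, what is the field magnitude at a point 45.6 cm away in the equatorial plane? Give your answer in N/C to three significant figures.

Dipole fields scale as 1/r³ in the far field.
The axial field is twice the equatorial field at the same r, so the geometry factor is 1/2.
E₂ = E₁ · (1/2) · (r₁/r₂)³ = 8.77 · 0.5 · (15.2/45.6)³.
(r₁/r₂)³ = (0.3333)³ = 0.03704.
E₂ ≈ 0.1624 N/C.

E ≈ 0.162 N/C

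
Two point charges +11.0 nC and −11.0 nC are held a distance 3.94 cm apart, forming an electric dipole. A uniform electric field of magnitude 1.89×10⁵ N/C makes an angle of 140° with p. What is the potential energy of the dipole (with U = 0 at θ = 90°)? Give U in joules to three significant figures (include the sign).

Dipole moment p = qd = (1.10×10⁻⁸ C)(0.0394 m) = 4.334×10⁻¹⁰ C·m.
U = −p·E = −pE cosθ.
U = −(4.334×10⁻¹⁰)(1.89×10⁵)·cos140° = 6.275×10⁻⁵ J.

U ≈ 6.27×10⁻⁵ J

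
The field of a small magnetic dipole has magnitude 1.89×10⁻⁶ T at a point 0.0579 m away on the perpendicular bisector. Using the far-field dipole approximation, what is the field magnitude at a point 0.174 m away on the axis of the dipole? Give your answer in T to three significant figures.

B ≈ 1.39×10⁻⁷ T

Dipole fields scale as 1/r³ in the far field.
The axial field is twice the equatorial field at the same r, so the geometry factor is 2/1.
B₂ = B₁ · (2/1) · (r₁/r₂)³ = 1.89×10⁻⁶ · 2 · (0.0579/0.174)³.
(r₁/r₂)³ = (0.3328)³ = 0.03685.
B₂ ≈ 1.393×10⁻⁷ T.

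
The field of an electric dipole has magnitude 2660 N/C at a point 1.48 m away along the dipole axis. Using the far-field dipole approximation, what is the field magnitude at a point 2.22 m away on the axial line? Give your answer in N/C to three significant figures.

Dipole fields scale as 1/r³ in the far field; the geometry is the same at both points.
E₂ = E₁ · (r₁/r₂)³ = 2660 · (1.48/2.22)³.
(r₁/r₂)³ = (0.6667)³ = 0.2963.
E₂ ≈ 788.1 N/C.

E ≈ 788 N/C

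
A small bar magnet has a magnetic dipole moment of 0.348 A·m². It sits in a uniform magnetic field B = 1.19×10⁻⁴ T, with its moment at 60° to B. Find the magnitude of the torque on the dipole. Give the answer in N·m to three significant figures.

τ ≈ 3.59×10⁻⁵ N·m

Torque on a magnetic dipole: τ = mB sinθ.
τ = (0.348)(1.19×10⁻⁴)·sin60° = 3.586×10⁻⁵ N·m.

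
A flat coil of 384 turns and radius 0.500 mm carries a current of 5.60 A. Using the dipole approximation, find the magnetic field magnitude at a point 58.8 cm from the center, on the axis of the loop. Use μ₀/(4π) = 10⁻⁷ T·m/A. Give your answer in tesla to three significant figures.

B ≈ 1.66×10⁻⁹ T

m = NIA = NIπa² = 384·(5.60)·π·(5.00×10⁻⁴)² = 0.001689 A·m².
On axis B = (μ₀/4π)·2m/r³.
B = 2·(10⁻⁷)·(0.001689) / (0.588)³ = 1.662×10⁻⁹ T.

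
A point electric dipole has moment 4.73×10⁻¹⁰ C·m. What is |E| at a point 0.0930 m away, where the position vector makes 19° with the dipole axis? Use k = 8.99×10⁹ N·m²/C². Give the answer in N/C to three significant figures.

At angle θ the dipole field magnitude is E = (kp/r³)·√(1 + 3cos²θ).
kp/r³ = (8.99×10⁹)(4.73×10⁻¹⁰) / (0.0930)³ = 5287 N/C.
√(1 + 3cos²19°) = √(1 + 3·0.8940) = √3.6820 ≈ 1.9189.
E ≈ 5287 × 1.919 = 1.014×10⁴ N/C.

E ≈ 1.01×10⁴ N/C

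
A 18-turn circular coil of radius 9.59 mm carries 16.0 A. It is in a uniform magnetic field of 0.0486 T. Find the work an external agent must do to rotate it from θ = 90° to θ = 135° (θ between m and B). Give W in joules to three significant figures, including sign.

m = NIA = NIπa² = 18·(16.0)·π·(0.00959)² = 0.08321 A·m².
W_ext = ΔU = −mB cosθ₂ + mB cosθ₁ = mB(cosθ₁ − cosθ₂).
W = (0.08321)(0.0486)·(cos90° − cos135°) = (0.004044)·(+0.7071) = 0.002860 J.

W ≈ 0.00286 J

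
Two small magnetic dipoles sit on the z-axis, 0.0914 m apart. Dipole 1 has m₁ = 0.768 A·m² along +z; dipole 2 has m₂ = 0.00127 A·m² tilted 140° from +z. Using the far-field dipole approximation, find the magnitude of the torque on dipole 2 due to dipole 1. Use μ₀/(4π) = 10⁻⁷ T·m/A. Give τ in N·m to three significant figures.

τ ≈ 1.64×10⁻⁷ N·m

Dipole B is on the axis of dipole A, so B₁ there is axial: B₁ = (μ₀/4π)·2m₁/r³ along +z.
B₁ = 2(10⁻⁷)(0.768)/(0.0914)³ = 2.012×10⁻⁴ T.
τ = m₂ B₁ sinθ.
τ = (0.00127)(2.012×10⁻⁴)·sin140° = 1.642×10⁻⁷ N·m.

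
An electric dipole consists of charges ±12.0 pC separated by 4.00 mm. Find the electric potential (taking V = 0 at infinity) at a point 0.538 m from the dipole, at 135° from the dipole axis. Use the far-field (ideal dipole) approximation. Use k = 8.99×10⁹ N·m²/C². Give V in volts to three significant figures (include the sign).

Dipole moment p = qd = (1.20×10⁻¹¹ C)(0.00400 m) = 4.80×10⁻¹⁴ C·m.
The dipole potential is V = kp cosθ / r².
V = (8.99×10⁹)(4.80×10⁻¹⁴)·cos135° / (0.538)² = -0.001054 V.

V ≈ -0.00105 V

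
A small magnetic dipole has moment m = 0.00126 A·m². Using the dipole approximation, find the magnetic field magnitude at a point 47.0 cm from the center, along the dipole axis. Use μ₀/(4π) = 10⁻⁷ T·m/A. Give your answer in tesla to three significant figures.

On axis B = (μ₀/4π)·2m/r³.
B = 2·(10⁻⁷)·(0.00126) / (0.470)³ = 2.427×10⁻⁹ T.

B ≈ 2.43×10⁻⁹ T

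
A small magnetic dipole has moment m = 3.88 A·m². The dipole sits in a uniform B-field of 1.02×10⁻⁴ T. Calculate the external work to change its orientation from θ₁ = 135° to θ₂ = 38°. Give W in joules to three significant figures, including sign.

W ≈ -5.92×10⁻⁴ J

W_ext = ΔU = −mB cosθ₂ + mB cosθ₁ = mB(cosθ₁ − cosθ₂).
W = (3.88)(1.02×10⁻⁴)·(cos135° − cos38°) = (3.958×10⁻⁴)·(-1.4951) = -5.917×10⁻⁴ J.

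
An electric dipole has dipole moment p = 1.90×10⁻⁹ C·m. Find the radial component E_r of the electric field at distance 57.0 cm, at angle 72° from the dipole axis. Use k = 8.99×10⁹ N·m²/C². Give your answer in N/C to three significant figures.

E_r ≈ 57.0 N/C

For a dipole, E_r = (2kp cosθ)/r³.
kp/r³ = (8.99×10⁹)(1.90×10⁻⁹)/(0.570)³ = 92.23 N/C.
E_r = 2·92.23·cos72° = 57.00 N/C.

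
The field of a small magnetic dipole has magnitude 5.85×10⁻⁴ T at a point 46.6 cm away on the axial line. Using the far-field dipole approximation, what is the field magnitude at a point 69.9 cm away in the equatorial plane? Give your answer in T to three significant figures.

Dipole fields scale as 1/r³ in the far field.
The axial field is twice the equatorial field at the same r, so the geometry factor is 1/2.
B₂ = B₁ · (1/2) · (r₁/r₂)³ = 5.85×10⁻⁴ · 0.5 · (46.6/69.9)³.
(r₁/r₂)³ = (0.6667)³ = 0.2963.
B₂ ≈ 8.667×10⁻⁵ T.

B ≈ 8.67×10⁻⁵ T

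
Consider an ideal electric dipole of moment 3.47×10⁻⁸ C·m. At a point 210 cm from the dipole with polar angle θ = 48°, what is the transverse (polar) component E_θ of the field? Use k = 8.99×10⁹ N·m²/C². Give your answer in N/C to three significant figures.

E_θ ≈ 25.0 N/C

For a dipole, E_θ = (kp sinθ)/r³.
kp/r³ = (8.99×10⁹)(3.47×10⁻⁸)/(2.10)³ = 33.68 N/C.
E_θ = 33.68·sin48° = 25.03 N/C.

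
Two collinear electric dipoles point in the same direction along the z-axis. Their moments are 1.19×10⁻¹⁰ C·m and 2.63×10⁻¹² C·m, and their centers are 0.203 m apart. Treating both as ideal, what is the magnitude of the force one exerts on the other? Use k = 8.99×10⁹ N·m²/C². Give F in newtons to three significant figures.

F ≈ 9.94×10⁻⁹ N

On-axis field of dipole 1 at distance r: E = 2kp₁/r³. Force on dipole 2 is F = p₂·dE/dr (gradient along axis).
dE/dr = −6kp₁/r⁴, so |F| = 6kp₁p₂/r⁴ (attractive for aligned moments).
F = 6(8.99×10⁹)(1.19×10⁻¹⁰)(2.63×10⁻¹²)/(0.203)⁴ = 9.941×10⁻⁹ N.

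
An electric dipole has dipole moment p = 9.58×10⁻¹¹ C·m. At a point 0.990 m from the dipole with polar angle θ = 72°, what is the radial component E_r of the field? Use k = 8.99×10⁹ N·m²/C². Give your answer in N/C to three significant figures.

For a dipole, E_r = (2kp cosθ)/r³.
kp/r³ = (8.99×10⁹)(9.58×10⁻¹¹)/(0.990)³ = 0.8876 N/C.
E_r = 2·0.8876·cos72° = 0.5486 N/C.

E_r ≈ 0.549 N/C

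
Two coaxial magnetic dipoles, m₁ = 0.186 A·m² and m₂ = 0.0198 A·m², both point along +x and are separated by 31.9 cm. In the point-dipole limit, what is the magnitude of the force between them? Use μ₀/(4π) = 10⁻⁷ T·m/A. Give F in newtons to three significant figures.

F ≈ 2.13×10⁻⁷ N

On-axis B of dipole 1: B = (μ₀/4π)·2m₁/r³. Force on dipole 2: F = m₂·dB/dr.
dB/dr = −(μ₀/4π)·6m₁/r⁴, so |F| = (μ₀/4π)·6m₁m₂/r⁴.
F = 6(10⁻⁷)(0.186)(0.0198)/(0.319)⁴ = 2.134×10⁻⁷ N.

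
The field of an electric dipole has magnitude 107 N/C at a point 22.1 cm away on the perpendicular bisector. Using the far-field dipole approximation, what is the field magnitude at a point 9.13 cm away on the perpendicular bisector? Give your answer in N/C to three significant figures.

Dipole fields scale as 1/r³ in the far field; the geometry is the same at both points.
E₂ = E₁ · (r₁/r₂)³ = 107 · (22.1/9.13)³.
(r₁/r₂)³ = (2.421)³ = 14.18.
E₂ ≈ 1518 N/C.

E ≈ 1520 N/C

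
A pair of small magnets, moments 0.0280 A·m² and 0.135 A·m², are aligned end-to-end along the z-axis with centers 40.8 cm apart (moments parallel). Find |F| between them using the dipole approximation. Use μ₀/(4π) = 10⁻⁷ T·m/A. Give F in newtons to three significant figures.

F ≈ 8.18×10⁻⁸ N

On-axis B of dipole 1: B = (μ₀/4π)·2m₁/r³. Force on dipole 2: F = m₂·dB/dr.
dB/dr = −(μ₀/4π)·6m₁/r⁴, so |F| = (μ₀/4π)·6m₁m₂/r⁴.
F = 6(10⁻⁷)(0.0280)(0.135)/(0.408)⁴ = 8.185×10⁻⁸ N.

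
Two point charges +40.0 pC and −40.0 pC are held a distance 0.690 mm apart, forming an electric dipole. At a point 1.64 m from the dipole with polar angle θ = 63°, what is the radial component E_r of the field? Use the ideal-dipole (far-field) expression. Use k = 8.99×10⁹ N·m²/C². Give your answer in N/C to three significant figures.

Dipole moment p = qd = (4.00×10⁻¹¹ C)(6.90×10⁻⁴ m) = 2.76×10⁻¹⁴ C·m.
For a dipole, E_r = (2kp cosθ)/r³.
kp/r³ = (8.99×10⁹)(2.76×10⁻¹⁴)/(1.64)³ = 5.625×10⁻⁵ N/C.
E_r = 2·5.625×10⁻⁵·cos63° = 5.108×10⁻⁵ N/C.

E_r ≈ 5.11×10⁻⁵ N/C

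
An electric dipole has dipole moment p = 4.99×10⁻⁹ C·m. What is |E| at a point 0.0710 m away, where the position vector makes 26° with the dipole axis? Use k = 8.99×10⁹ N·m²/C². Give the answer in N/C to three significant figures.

E ≈ 2.32×10⁵ N/C

At angle θ the dipole field magnitude is E = (kp/r³)·√(1 + 3cos²θ).
kp/r³ = (8.99×10⁹)(4.99×10⁻⁹) / (0.0710)³ = 1.253×10⁵ N/C.
√(1 + 3cos²26°) = √(1 + 3·0.8078) = √3.4235 ≈ 1.8503.
E ≈ 1.253×10⁵ × 1.850 = 2.319×10⁵ N/C.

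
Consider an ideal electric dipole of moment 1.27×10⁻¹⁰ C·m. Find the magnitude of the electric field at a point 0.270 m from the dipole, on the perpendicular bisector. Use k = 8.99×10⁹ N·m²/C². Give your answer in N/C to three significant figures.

On the perpendicular bisector E = kp/r³ (half the axial value at the same distance).
E = (8.99×10⁹)(1.27×10⁻¹⁰) / (0.270)³ = 58.01 N/C.

E ≈ 58.0 N/C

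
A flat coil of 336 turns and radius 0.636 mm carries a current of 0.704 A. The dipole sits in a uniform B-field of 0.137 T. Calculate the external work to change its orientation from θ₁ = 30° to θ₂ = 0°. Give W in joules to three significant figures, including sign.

m = NIA = NIπa² = 336·(0.704)·π·(6.36×10⁻⁴)² = 3.006×10⁻⁴ A·m².
W_ext = ΔU = −mB cosθ₂ + mB cosθ₁ = mB(cosθ₁ − cosθ₂).
W = (3.006×10⁻⁴)(0.137)·(cos30° − cos0°) = (4.118×10⁻⁵)·(-0.1340) = -5.517×10⁻⁶ J.

W ≈ -5.52×10⁻⁶ J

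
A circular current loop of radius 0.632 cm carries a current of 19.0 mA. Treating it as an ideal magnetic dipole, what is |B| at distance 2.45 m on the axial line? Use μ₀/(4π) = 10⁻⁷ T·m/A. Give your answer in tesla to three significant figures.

Magnetic moment m = IA = Iπa² = (0.0190)·π·(0.00632)² = 2.384×10⁻⁶ A·m².
On axis B = (μ₀/4π)·2m/r³.
B = 2·(10⁻⁷)·(2.384×10⁻⁶) / (2.45)³ = 3.242×10⁻¹⁴ T.

B ≈ 3.24×10⁻¹⁴ T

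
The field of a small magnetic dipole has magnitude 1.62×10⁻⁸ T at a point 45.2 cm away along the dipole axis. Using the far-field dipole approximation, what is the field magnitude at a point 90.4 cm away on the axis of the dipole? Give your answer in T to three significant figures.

B ≈ 2.02×10⁻⁹ T

Dipole fields scale as 1/r³ in the far field; the geometry is the same at both points.
B₂ = B₁ · (r₁/r₂)³ = 1.62×10⁻⁸ · (45.2/90.4)³.
(r₁/r₂)³ = (0.5)³ = 0.125.
B₂ ≈ 2.025×10⁻⁹ T.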